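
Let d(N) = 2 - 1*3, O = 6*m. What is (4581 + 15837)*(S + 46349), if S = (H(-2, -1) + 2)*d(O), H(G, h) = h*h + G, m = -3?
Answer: 946333464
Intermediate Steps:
O = -18 (O = 6*(-3) = -18)
H(G, h) = G + h² (H(G, h) = h² + G = G + h²)
d(N) = -1 (d(N) = 2 - 3 = -1)
S = -1 (S = ((-2 + (-1)²) + 2)*(-1) = ((-2 + 1) + 2)*(-1) = (-1 + 2)*(-1) = 1*(-1) = -1)
(4581 + 15837)*(S + 46349) = (4581 + 15837)*(-1 + 46349) = 20418*46348 = 946333464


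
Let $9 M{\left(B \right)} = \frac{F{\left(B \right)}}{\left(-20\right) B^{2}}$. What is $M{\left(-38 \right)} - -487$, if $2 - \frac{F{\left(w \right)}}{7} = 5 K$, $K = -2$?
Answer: $\frac{10548413}{21660} \approx 487.0$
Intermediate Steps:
$F{\left(w \right)} = 84$ ($F{\left(w \right)} = 14 - 7 \cdot 5 \left(-2\right) = 14 - -70 = 14 + 70 = 84$)
$M{\left(B \right)} = - \frac{7}{15 B^{2}}$ ($M{\left(B \right)} = \frac{84 \frac{1}{\left(-20\right) B^{2}}}{9} = \frac{84 \left(- \frac{1}{20 B^{2}}\right)}{9} = \frac{\left(- \frac{21}{5}\right) \frac{1}{B^{2}}}{9} = - \frac{7}{15 B^{2}}$)
$M{\left(-38 \right)} - -487 = - \frac{7}{15 \cdot 1444} - -487 = \left(- \frac{7}{15}\right) \frac{1}{1444} + 487 = - \frac{7}{21660} + 487 = \frac{10548413}{21660}$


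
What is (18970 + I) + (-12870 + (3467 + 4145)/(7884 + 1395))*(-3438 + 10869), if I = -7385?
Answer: -295750460881/3093 ≈ -9.5619e+7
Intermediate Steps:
(18970 + I) + (-12870 + (3467 + 4145)/(7884 + 1395))*(-3438 + 10869) = (18970 - 7385) + (-12870 + (3467 + 4145)/(7884 + 1395))*(-3438 + 10869) = 11585 + (-12870 + 7612/9279)*7431 = 11585 - 119413118/9279*7431 = 11585 - 295786293286/3093 = -295750460881/3093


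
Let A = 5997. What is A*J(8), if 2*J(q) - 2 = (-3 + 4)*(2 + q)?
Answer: 35982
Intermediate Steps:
J(q) = 2 + q/2 (J(q) = 1 + ((-3 + 4)*(2 + q))/2 = 1 + (1*(2 + q))/2 = 1 + (2 + q)/2 = 1 + (1 + q/2) = 2 + q/2)
A*J(8) = 5997*(2 + (½)*8) = 5997*(2 + 4) = 5997*6 = 35982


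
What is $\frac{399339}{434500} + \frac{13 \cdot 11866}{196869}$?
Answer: $\frac{145642570591}{85539580500} \approx 1.7026$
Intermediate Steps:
$\frac{399339}{434500} + \frac{13 \cdot 11866}{196869} = 399339 \cdot \frac{1}{434500} + 154258 \cdot \frac{1}{196869} = \frac{399339}{434500} + \frac{154258}{196869} = \frac{145642570591}{85539580500}$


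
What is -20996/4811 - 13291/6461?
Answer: -199598157/31083871 ≈ -6.4213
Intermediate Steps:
-20996/4811 - 13291/6461 = -199598157/31083871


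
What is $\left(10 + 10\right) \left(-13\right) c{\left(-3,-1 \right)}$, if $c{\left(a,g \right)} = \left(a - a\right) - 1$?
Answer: $260$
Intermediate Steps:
$c{\left(a,g \right)} = -1$ ($c{\left(a,g \right)} = 0 - 1 = -1$)
$\left(10 + 10\right) \left(-13\right) c{\left(-3,-1 \right)} = \left(10 + 10\right) \left(-13\right) \left(-1\right) = 20 \left(-13\right) \left(-1\right) = \left(-260\right) \left(-1\right) = 260$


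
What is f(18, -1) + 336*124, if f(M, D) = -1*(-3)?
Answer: 41667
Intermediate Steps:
f(M, D) = 3
f(18, -1) + 336*124 = 3 + 336*124 = 3 + 41664 = 41667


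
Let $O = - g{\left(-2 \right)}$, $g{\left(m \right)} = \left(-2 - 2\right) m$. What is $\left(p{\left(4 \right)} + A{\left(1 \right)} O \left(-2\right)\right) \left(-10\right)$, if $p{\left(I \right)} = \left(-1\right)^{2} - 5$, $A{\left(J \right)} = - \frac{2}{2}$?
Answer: $200$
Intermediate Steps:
$g{\left(m \right)} = - 4 m$
$A{\left(J \right)} = -1$ ($A{\left(J \right)} = \left(-2\right) \frac{1}{2} = -1$)
$O = -8$ ($O = - \left(-4\right) \left(-2\right) = \left(-1\right) 8 = -8$)
$p{\left(I \right)} = -4$ ($p{\left(I \right)} = 1 - 5 = -4$)
$\left(p{\left(4 \right)} + A{\left(1 \right)} O \left(-2\right)\right) \left(-10\right) = \left(-4 + \left(-1\right) \left(-8\right) \left(-2\right)\right) \left(-10\right) = \left(-4 + 8 \left(-2\right)\right) \left(-10\right) = \left(-4 - 16\right) \left(-10\right) = \left(-20\right) \left(-10\right) = 200$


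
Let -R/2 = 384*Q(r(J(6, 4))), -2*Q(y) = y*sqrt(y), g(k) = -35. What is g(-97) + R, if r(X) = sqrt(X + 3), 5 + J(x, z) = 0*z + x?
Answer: -35 + 768*sqrt(2) ≈ 1051.1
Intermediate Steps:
J(x, z) = -5 + x (J(x, z) = -5 + (0*z + x) = -5 + (0 + x) = -5 + x)
r(X) = sqrt(3 + X)
Q(y) = -y**(3/2)/2 (Q(y) = -y*sqrt(y)/2 = -y**(3/2)/2)
R = 768*sqrt(2) (R = -768*(-(3 + (-5 + 6))**(3/4)/2) = -768*(-(3 + 1)**(3/4)/2) = -768*(-2*sqrt(2)/2) = -768*(-sqrt(2)) = -(-768)*sqrt(2) = 768*sqrt(2) ≈ 1086.1)
g(-97) + R = -35 + 768*sqrt(2)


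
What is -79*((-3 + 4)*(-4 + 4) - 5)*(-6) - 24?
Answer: -2394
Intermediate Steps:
-79*((-3 + 4)*(-4 + 4) - 5)*(-6) - 24 = -79*(1*0 - 5)*(-6) - 24 = -79*(0 - 5)*(-6) - 24 = -(-395)*(-6) - 24 = -79*30 - 24 = -2370 - 24 = -2394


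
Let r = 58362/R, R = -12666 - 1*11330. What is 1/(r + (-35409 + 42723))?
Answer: 11998/87724191 ≈ 0.00013677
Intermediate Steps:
R = -23996 (R = -12666 - 11330 = -23996)
r = -29181/11998 (r = 58362/(-23996) = 58362*(-1/23996) = -29181/11998 ≈ -2.4322)
1/(r + (-35409 + 42723)) = 1/(-29181/11998 + (-35409 + 42723)) = 1/(-29181/11998 + 7314) = 1/(87724191/11998) = 11998/87724191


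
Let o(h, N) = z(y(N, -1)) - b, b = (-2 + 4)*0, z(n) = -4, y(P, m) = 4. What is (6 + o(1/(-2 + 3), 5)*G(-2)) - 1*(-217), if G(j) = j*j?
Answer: 207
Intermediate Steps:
b = 0 (b = 2*0 = 0)
o(h, N) = -4 (o(h, N) = -4 - 1*0 = -4 + 0 = -4)
G(j) = j²
(6 + o(1/(-2 + 3), 5)*G(-2)) - 1*(-217) = (6 - 4*(-2)²) - 1*(-217) = (6 - 4*4) + 217 = (6 - 16) + 217 = -10 + 217 = 207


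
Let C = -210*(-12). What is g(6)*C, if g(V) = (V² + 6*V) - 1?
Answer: 178920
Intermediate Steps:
C = 2520
g(V) = -1 + V² + 6*V
g(6)*C = (-1 + 6² + 6*6)*2520 = (-1 + 36 + 36)*2520 = 71*2520 = 178920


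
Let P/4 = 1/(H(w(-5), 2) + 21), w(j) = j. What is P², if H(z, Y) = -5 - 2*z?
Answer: 4/169 ≈ 0.023669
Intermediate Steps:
H(z, Y) = -5 - 2*z
P = 2/13 (P = 4/((-5 - 2*(-5)) + 21) = 4/((-5 + 10) + 21) = 4/(5 + 21) = 4/26 = 4*(1/26) = 2/13 ≈ 0.15385)
P² = (2/13)² = 4/169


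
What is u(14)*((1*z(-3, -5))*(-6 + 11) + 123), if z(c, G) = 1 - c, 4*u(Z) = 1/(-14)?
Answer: -143/56 ≈ -2.5536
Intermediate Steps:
u(Z) = -1/56 (u(Z) = (1/4)/(-14) = (1/4)*(-1/14) = -1/56)
u(14)*((1*z(-3, -5))*(-6 + 11) + 123) = -((1*(1 - 1*(-3)))*(-6 + 11) + 123)/56 = -((1*(1 + 3))*5 + 123)/56 = -((1*4)*5 + 123)/56 = -(4*5 + 123)/56 = -(20 + 123)/56 = -1/56*143 = -143/56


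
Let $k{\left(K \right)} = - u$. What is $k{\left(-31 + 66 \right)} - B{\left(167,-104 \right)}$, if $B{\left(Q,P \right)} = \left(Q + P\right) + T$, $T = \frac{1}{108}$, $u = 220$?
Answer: $- \frac{30565}{108} \approx -283.01$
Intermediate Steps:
$T = \frac{1}{108} \approx 0.0092593$
$B{\left(Q,P \right)} = \frac{1}{108} + P + Q$ ($B{\left(Q,P \right)} = \left(Q + P\right) + \frac{1}{108} = \left(P + Q\right) + \frac{1}{108} = \frac{1}{108} + P + Q$)
$k{\left(K \right)} = -220$ ($k{\left(K \right)} = \left(-1\right) 220 = -220$)
$k{\left(-31 + 66 \right)} - B{\left(167,-104 \right)} = -220 - \left(\frac{1}{108} - 104 + 167\right) = -220 - \frac{6805}{108} = - \frac{30565}{108}$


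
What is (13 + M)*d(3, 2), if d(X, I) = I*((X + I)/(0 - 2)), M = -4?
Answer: -45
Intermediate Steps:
d(X, I) = I*(-I/2 - X/2) (d(X, I) = I*((I + X)/(-2)) = I*((I + X)*(-½)) = I*(-I/2 - X/2))
(13 + M)*d(3, 2) = (13 - 4)*(-½*2*(2 + 3)) = 9*(-½*2*5) = 9*(-5) = -45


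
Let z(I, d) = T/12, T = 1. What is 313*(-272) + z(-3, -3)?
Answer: -1021631/12 ≈ -85136.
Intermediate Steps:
z(I, d) = 1/12
313*(-272) + z(-3, -3) = 313*(-272) + 1/12 = -85136 + 1/12 = -1021631/12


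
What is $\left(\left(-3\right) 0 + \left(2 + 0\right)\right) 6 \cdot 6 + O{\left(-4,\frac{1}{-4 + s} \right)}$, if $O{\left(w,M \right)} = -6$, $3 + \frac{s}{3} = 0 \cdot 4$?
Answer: $66$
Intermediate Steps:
$s = -9$ ($s = -9 + 3 \cdot 0 \cdot 4 = -9 + 3 \cdot 0 = -9 + 0 = -9$)
$\left(\left(-3\right) 0 + \left(2 + 0\right)\right) 6 \cdot 6 + O{\left(-4,\frac{1}{-4 + s} \right)} = \left(\left(-3\right) 0 + \left(2 + 0\right)\right) 6 \cdot 6 - 6 = \left(0 + 2\right) 36 - 6 = 2 \cdot 36 - 6 = 72 - 6 = 66$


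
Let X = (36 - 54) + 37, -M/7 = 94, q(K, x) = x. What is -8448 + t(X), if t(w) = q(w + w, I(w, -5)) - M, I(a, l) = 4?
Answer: -7786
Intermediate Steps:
M = -658 (M = -7*94 = -658)
X = 19 (X = -18 + 37 = 19)
t(w) = 662 (t(w) = 4 - 1*(-658) = 4 + 658 = 662)
-8448 + t(X) = -8448 + 662 = -7786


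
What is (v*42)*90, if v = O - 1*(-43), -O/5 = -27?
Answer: 672840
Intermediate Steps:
O = 135 (O = -5*(-27) = 135)
v = 178 (v = 135 - 1*(-43) = 135 + 43 = 178)
(v*42)*90 = (178*42)*90 = 7476*90 = 672840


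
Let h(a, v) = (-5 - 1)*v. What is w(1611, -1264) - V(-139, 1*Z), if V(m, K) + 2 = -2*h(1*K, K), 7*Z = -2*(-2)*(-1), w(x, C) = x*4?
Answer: 45170/7 ≈ 6452.9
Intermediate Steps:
w(x, C) = 4*x
h(a, v) = -6*v
Z = -4/7 (Z = (-2*(-2)*(-1))/7 = (4*(-1))/7 = (⅐)*(-4) = -4/7 ≈ -0.57143)
V(m, K) = -2 + 12*K (V(m, K) = -2 - (-12)*K = -2 + 12*K)
w(1611, -1264) - V(-139, 1*Z) = 4*1611 - (-2 + 12*(1*(-4/7))) = 6444 - (-2 + 12*(-4/7)) = 6444 - (-2 - 48/7) = 6444 - 1*(-62/7) = 6444 + 62/7 = 45170/7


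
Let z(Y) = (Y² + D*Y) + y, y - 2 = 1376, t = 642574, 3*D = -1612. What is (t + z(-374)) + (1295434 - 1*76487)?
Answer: 6611213/3 ≈ 2.2037e+6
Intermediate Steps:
D = -1612/3 (D = (⅓)*(-1612) = -1612/3 ≈ -537.33)
y = 1378 (y = 2 + 1376 = 1378)
z(Y) = 1378 + Y² - 1612*Y/3 (z(Y) = (Y² - 1612*Y/3) + 1378 = 1378 + Y² - 1612*Y/3)
(t + z(-374)) + (1295434 - 1*76487) = (642574 + (1378 + (-374)² - 1612/3*(-374))) + (1295434 - 1*76487) = (642574 + (1378 + 139876 + 602888/3)) + (1295434 - 76487) = (642574 + 1026650/3) + 1218947 = 2954372/3 + 1218947 = 6611213/3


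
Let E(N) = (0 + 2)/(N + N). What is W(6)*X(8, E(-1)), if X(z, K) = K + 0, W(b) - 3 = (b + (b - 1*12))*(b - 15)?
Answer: -3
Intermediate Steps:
W(b) = 3 + (-15 + b)*(-12 + 2*b) (W(b) = 3 + (b + (b - 1*12))*(b - 15) = 3 + (b + (b - 12))*(-15 + b) = 3 + (b + (-12 + b))*(-15 + b) = 3 + (-12 + 2*b)*(-15 + b) = 3 + (-15 + b)*(-12 + 2*b))
E(N) = 1/N (E(N) = 2/((2*N)) = 2*(1/(2*N)) = 1/N)
X(z, K) = K
W(6)*X(8, E(-1)) = (183 - 42*6 + 2*6²)/(-1) = (183 - 252 + 2*36)*(-1) = (183 - 252 + 72)*(-1) = 3*(-1) = -3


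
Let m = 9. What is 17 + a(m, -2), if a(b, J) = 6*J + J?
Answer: 3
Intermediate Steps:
a(b, J) = 7*J
17 + a(m, -2) = 17 + 7*(-2) = 17 - 14 = 3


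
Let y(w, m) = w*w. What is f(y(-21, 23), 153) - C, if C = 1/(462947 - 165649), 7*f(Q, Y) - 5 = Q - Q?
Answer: 1486483/2081086 ≈ 0.71428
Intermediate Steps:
y(w, m) = w²
f(Q, Y) = 5/7 (f(Q, Y) = 5/7 + (Q - Q)/7 = 5/7 + (⅐)*0 = 5/7 + 0 = 5/7)
C = 1/297298 ≈ 3.3636e-6
f(y(-21, 23), 153) - C = 5/7 - 1*1/297298 = 5/7 - 1/297298 = 1486483/2081086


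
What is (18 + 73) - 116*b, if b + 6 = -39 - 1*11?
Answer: 6587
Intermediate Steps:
b = -56 (b = -6 + (-39 - 1*11) = -6 + (-39 - 11) = -6 - 50 = -56)
(18 + 73) - 116*b = (18 + 73) - 116*(-56) = 91 + 6496 = 6587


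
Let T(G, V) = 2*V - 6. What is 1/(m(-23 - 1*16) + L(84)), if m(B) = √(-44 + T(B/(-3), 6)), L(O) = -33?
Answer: -33/1127 - I*√38/1127 ≈ -0.029281 - 0.0054698*I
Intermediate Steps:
T(G, V) = -6 + 2*V
m(B) = I*√38 (m(B) = √(-44 + (-6 + 2*6)) = √(-44 + (-6 + 12)) = √(-44 + 6) = √(-38) = I*√38)
1/(m(-23 - 1*16) + L(84)) = 1/(I*√38 - 33) = 1/(-33 + I*√38)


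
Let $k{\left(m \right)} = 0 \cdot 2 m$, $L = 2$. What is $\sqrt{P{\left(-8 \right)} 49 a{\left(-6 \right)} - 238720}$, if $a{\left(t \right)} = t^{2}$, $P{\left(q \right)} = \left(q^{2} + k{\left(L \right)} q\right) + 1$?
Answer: $2 i \sqrt{31015} \approx 352.22 i$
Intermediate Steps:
$k{\left(m \right)} = 0$ ($k{\left(m \right)} = 0 m = 0$)
$P{\left(q \right)} = 1 + q^{2}$ ($P{\left(q \right)} = \left(q^{2} + 0 q\right) + 1 = \left(q^{2} + 0\right) + 1 = q^{2} + 1 = 1 + q^{2}$)
$\sqrt{P{\left(-8 \right)} 49 a{\left(-6 \right)} - 238720} = \sqrt{\left(1 + \left(-8\right)^{2}\right) 49 \left(-6\right)^{2} - 238720} = \sqrt{\left(1 + 64\right) 49 \cdot 36 - 238720} = \sqrt{65 \cdot 49 \cdot 36 - 238720} = \sqrt{3185 \cdot 36 - 238720} = \sqrt{114660 - 238720} = \sqrt{-124060} = 2 i \sqrt{31015}$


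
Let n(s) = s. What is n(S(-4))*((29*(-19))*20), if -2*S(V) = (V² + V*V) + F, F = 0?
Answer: 176320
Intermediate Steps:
S(V) = -V² (S(V) = -((V² + V*V) + 0)/2 = -((V² + V²) + 0)/2 = -(2*V² + 0)/2 = -V²)
n(S(-4))*((29*(-19))*20) = (-1*(-4)²)*((29*(-19))*20) = (-1*16)*(-551*20) = -16*(-11020) = 176320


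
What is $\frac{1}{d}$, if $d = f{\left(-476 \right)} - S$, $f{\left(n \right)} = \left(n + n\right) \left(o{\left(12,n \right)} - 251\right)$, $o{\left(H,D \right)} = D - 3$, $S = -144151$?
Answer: $\frac{1}{839111} \approx 1.1917 \cdot 10^{-6}$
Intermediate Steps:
$o{\left(H,D \right)} = -3 + D$ ($o{\left(H,D \right)} = D - 3 = -3 + D$)
$f{\left(n \right)} = 2 n \left(-254 + n\right)$ ($f{\left(n \right)} = \left(n + n\right) \left(\left(-3 + n\right) - 251\right) = 2 n \left(-254 + n\right)$)
$d = 839111$ ($d = 2 \left(-476\right) \left(-254 - 476\right) - -144151 = 2 \left(-476\right) \left(-730\right) + 144151 = 694960 + 144151 = 839111$)
$\frac{1}{d} = \frac{1}{839111}$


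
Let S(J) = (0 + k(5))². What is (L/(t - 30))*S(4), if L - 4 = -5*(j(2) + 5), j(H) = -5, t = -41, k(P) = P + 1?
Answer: -144/71 ≈ -2.0282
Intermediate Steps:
k(P) = 1 + P
S(J) = 36 (S(J) = (0 + (1 + 5))² = (0 + 6)² = 6² = 36)
L = 4 (L = 4 - 5*(-5 + 5) = 4 - 5*0 = 4 + 0 = 4)
(L/(t - 30))*S(4) = (4/(-41 - 30))*36 = (4/(-71))*36 = -1/71*4*36 = -4/71*36 = -144/71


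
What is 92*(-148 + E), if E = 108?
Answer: -3680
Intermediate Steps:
92*(-148 + E) = 92*(-148 + 108) = 92*(-40) = -3680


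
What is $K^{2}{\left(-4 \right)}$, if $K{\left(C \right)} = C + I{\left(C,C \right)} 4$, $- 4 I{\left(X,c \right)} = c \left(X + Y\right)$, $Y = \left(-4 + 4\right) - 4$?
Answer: $1296$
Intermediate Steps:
$Y = -4$ ($Y = 0 - 4 = -4$)
$I{\left(X,c \right)} = - \frac{c \left(-4 + X\right)}{4}$ ($I{\left(X,c \right)} = - \frac{c \left(X - 4\right)}{4} = - \frac{c \left(-4 + X\right)}{4}$)
$K{\left(C \right)} = C + C \left(4 - C\right)$ ($K{\left(C \right)} = C + \frac{C \left(4 - C\right)}{4} \cdot 4 = C + C \left(4 - C\right)$)
$K^{2}{\left(-4 \right)} = \left(- 4 \left(5 - -4\right)\right)^{2} = \left(- 4 \left(5 + 4\right)\right)^{2} = \left(\left(-4\right) 9\right)^{2} = \left(-36\right)^{2} = 1296$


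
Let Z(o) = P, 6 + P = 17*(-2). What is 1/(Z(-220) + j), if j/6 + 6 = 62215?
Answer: 1/373214 ≈ 2.6794e-6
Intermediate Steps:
j = 373254 (j = -36 + 6*62215 = -36 + 373290 = 373254)
P = -40 (P = -6 + 17*(-2) = -6 - 34 = -40)
Z(o) = -40
1/(Z(-220) + j) = 1/(-40 + 373254) = 1/373214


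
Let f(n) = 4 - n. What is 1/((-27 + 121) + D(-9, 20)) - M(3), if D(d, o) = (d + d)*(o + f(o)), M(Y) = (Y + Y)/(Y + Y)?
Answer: -21/22 ≈ -0.95455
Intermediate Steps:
M(Y) = 1 (M(Y) = (2*Y)/((2*Y)) = (2*Y)*(1/(2*Y)) = 1)
D(d, o) = 8*d (D(d, o) = (d + d)*(o + (4 - o)) = (2*d)*4 = 8*d)
1/((-27 + 121) + D(-9, 20)) - M(3) = 1/((-27 + 121) + 8*(-9)) - 1*1 = 1/(94 - 72) - 1 = 1/22 - 1 = -21/22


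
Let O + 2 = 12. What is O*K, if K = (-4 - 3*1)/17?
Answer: -70/17 ≈ -4.1176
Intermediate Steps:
O = 10 (O = -2 + 12 = 10)
K = -7/17 (K = (-4 - 3)*(1/17) = -7*1/17 = -7/17 ≈ -0.41176)
O*K = 10*(-7/17) = -70/17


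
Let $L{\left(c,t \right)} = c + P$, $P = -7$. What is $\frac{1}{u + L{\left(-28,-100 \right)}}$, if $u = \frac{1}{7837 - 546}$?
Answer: $- \frac{7291}{255184} \approx -0.028572$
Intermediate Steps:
$L{\left(c,t \right)} = -7 + c$ ($L{\left(c,t \right)} = c - 7 = -7 + c$)
$u = \frac{1}{7291} \approx 0.00013716$
$\frac{1}{u + L{\left(-28,-100 \right)}} = \frac{1}{\frac{1}{7291} - 35} = \frac{1}{- \frac{255184}{7291}} = - \frac{7291}{255184}$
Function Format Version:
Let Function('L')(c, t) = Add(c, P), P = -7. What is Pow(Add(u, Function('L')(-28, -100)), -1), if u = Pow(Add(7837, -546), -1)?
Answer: Rational(-7291, 255184) ≈ -0.028572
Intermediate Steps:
Function('L')(c, t) = Add(-7, c) (Function('L')(c, t) = Add(c, -7) = Add(-7, c))
u = Rational(1, 7291) (u = Pow(7291, -1) = Rational(1, 7291) ≈ 0.00013716)
Pow(Add(u, Function('L')(-28, -100)), -1) = Pow(Add(Rational(1, 7291), Add(-7, -28)), -1) = Pow(Add(Rational(1, 7291), -35), -1) = Pow(Rational(-255184, 7291), -1) = Rational(-7291, 255184)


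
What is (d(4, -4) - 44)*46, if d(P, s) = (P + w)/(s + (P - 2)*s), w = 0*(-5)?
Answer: -6118/3 ≈ -2039.3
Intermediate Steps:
w = 0
d(P, s) = P/(s + s*(-2 + P)) (d(P, s) = (P + 0)/(s + (P - 2)*s) = P/(s + (-2 + P)*s) = P/(s + s*(-2 + P)))
(d(4, -4) - 44)*46 = (4/(-4*(-1 + 4)) - 44)*46 = (4*(-1/4)/3 - 44)*46 = (4*(-1/4)*(1/3) - 44)*46 = (-1/3 - 44)*46 = -133/3*46 = -6118/3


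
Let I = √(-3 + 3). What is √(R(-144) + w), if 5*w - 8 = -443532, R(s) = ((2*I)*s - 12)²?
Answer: 2*I*√553505/5 ≈ 297.59*I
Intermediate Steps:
I = 0 (I = √0 = 0)
R(s) = 144 (R(s) = ((2*0)*s - 12)² = (0*s - 12)² = (0 - 12)² = (-12)² = 144)
w = -443524/5 (w = 8/5 + (⅕)*(-443532) = 8/5 - 443532/5 = -443524/5 ≈ -88705.)
√(R(-144) + w) = √(144 - 443524/5) = √(-442804/5) = 2*I*√553505/5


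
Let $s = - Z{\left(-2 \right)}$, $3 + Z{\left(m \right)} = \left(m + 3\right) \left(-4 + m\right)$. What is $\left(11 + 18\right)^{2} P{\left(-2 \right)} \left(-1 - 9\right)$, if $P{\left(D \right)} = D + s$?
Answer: $-58870$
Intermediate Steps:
$Z{\left(m \right)} = -3 + \left(-4 + m\right) \left(3 + m\right)$ ($Z{\left(m \right)} = -3 + \left(m + 3\right) \left(-4 + m\right) = -3 + \left(3 + m\right) \left(-4 + m\right) = -3 + \left(-4 + m\right) \left(3 + m\right)$)
$s = 9$ ($s = - (-15 + \left(-2\right)^{2} - -2) = - (-15 + 4 + 2) = \left(-1\right) \left(-9\right) = 9$)
$P{\left(D \right)} = 9 + D$ ($P{\left(D \right)} = D + 9 = 9 + D$)
$\left(11 + 18\right)^{2} P{\left(-2 \right)} \left(-1 - 9\right) = \left(11 + 18\right)^{2} \left(9 - 2\right) \left(-1 - 9\right) = 29^{2} \cdot 7 \left(-10\right) = 841 \left(-70\right) = -58870$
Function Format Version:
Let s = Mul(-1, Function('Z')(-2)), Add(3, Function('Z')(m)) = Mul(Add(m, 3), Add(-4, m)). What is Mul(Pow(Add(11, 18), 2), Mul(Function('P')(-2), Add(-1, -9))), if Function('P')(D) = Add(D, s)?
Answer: -58870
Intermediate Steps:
Function('Z')(m) = Add(-3, Mul(Add(-4, m), Add(3, m))) (Function('Z')(m) = Add(-3, Mul(Add(m, 3), Add(-4, m))) = Add(-3, Mul(Add(3, m), Add(-4, m))) = Add(-3, Mul(Add(-4, m), Add(3, m))))
s = 9 (s = Mul(-1, Add(-15, Pow(-2, 2), Mul(-1, -2))) = Mul(-1, Add(-15, 4, 2)) = Mul(-1, -9) = 9)
Function('P')(D) = Add(9, D) (Function('P')(D) = Add(D, 9) = Add(9, D))
Mul(Pow(Add(11, 18), 2), Mul(Function('P')(-2), Add(-1, -9))) = Mul(Pow(Add(11, 18), 2), Mul(Add(9, -2), Add(-1, -9))) = Mul(Pow(29, 2), Mul(7, -10)) = Mul(841, -70) = -58870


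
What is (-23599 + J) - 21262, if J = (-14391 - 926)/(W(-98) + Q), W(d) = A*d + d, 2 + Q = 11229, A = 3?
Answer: -486084252/10835 ≈ -44862.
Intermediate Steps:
Q = 11227 (Q = -2 + 11229 = 11227)
W(d) = 4*d (W(d) = 3*d + d = 4*d)
J = -15317/10835 (J = (-14391 - 926)/(4*(-98) + 11227) = -15317/(-392 + 11227) = -15317/10835 ≈ -1.4137)
(-23599 + J) - 21262 = (-23599 - 15317/10835) - 21262 = -255710482/10835 - 21262 = -486084252/10835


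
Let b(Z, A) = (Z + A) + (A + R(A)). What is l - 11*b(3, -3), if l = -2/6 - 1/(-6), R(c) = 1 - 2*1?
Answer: 263/6 ≈ 43.833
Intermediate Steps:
R(c) = -1 (R(c) = 1 - 2 = -1)
b(Z, A) = -1 + Z + 2*A (b(Z, A) = (Z + A) + (A - 1) = (A + Z) + (-1 + A) = -1 + Z + 2*A)
l = -⅙ (l = -2*⅙ - 1*(-⅙) = -⅓ + ⅙ = -⅙ ≈ -0.16667)
l - 11*b(3, -3) = -⅙ - 11*(-1 + 3 + 2*(-3)) = -⅙ - 11*(-1 + 3 - 6) = -⅙ - 11*(-4) = -⅙ + 44 = 263/6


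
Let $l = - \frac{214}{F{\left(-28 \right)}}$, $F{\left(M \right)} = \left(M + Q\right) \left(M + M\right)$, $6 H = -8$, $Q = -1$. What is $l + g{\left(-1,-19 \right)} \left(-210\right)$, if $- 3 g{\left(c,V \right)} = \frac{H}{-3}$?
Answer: $\frac{226397}{7308} \approx 30.979$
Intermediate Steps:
$H = - \frac{4}{3}$ ($H = \frac{1}{6} \left(-8\right) = - \frac{4}{3} \approx -1.3333$)
$F{\left(M \right)} = 2 M \left(-1 + M\right)$ ($F{\left(M \right)} = \left(M - 1\right) \left(M + M\right) = \left(-1 + M\right) 2 M = 2 M \left(-1 + M\right)$)
$g{\left(c,V \right)} = - \frac{4}{27}$ ($g{\left(c,V \right)} = - \frac{\left(- \frac{4}{3}\right) \frac{1}{-3}}{3} = - \frac{\left(- \frac{4}{3}\right) \left(- \frac{1}{3}\right)}{3} = \left(- \frac{1}{3}\right) \frac{4}{9} = - \frac{4}{27}$)
$l = - \frac{107}{812}$ ($l = - \frac{214}{2 \left(-28\right) \left(-1 - 28\right)} = - \frac{214}{2 \left(-28\right) \left(-29\right)} = - \frac{214}{1624} = \left(-214\right) \frac{1}{1624} = - \frac{107}{812} \approx -0.13177$)
$l + g{\left(-1,-19 \right)} \left(-210\right) = - \frac{107}{812} - - \frac{280}{9} = - \frac{107}{812} + \frac{280}{9} = \frac{226397}{7308}$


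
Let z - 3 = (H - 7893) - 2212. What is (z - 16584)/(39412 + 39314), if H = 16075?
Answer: -3537/26242 ≈ -0.13478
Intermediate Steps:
z = 5973 (z = 3 + ((16075 - 7893) - 2212) = 3 + (8182 - 2212) = 3 + 5970 = 5973)
(z - 16584)/(39412 + 39314) = (5973 - 16584)/(39412 + 39314) = -10611/78726 = -10611*1/78726 = -3537/26242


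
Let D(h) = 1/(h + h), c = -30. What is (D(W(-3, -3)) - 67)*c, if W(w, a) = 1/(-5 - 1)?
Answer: 2100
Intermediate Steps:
W(w, a) = -⅙ (W(w, a) = 1/(-6) = -⅙)
D(h) = 1/(2*h)
(D(W(-3, -3)) - 67)*c = (1/(2*(-⅙)) - 67)*(-30) = ((½)*(-6) - 67)*(-30) = (-3 - 67)*(-30) = -70*(-30) = 2100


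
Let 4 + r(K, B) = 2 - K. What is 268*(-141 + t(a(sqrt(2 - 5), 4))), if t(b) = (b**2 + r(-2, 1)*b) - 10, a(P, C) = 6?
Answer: -30820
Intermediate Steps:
r(K, B) = -2 - K (r(K, B) = -4 + (2 - K) = -2 - K)
t(b) = -10 + b**2 (t(b) = (b**2 + (-2 - 1*(-2))*b) - 10 = (b**2 + (-2 + 2)*b) - 10 = (b**2 + 0*b) - 10 = (b**2 + 0) - 10 = b**2 - 10 = -10 + b**2)
268*(-141 + t(a(sqrt(2 - 5), 4))) = 268*(-141 + (-10 + 6**2)) = 268*(-141 + (-10 + 36)) = 268*(-141 + 26) = 268*(-115) = -30820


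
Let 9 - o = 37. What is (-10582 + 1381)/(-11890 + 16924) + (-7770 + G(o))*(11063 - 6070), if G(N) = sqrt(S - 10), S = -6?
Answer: -65099036647/1678 + 19972*I ≈ -3.8796e+7 + 19972.0*I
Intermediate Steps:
o = -28 (o = 9 - 1*37 = 9 - 37 = -28)
G(N) = 4*I (G(N) = sqrt(-6 - 10) = sqrt(-16) = 4*I)
(-10582 + 1381)/(-11890 + 16924) + (-7770 + G(o))*(11063 - 6070) = (-10582 + 1381)/(-11890 + 16924) + (-7770 + 4*I)*(11063 - 6070) = -9201/5034 + (-7770 + 4*I)*4993 = -9201*1/5034 + (-38795610 + 19972*I) = -3067/1678 + (-38795610 + 19972*I) = -65099036647/1678 + 19972*I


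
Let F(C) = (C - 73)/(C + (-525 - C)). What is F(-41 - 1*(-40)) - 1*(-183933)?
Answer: 96564899/525 ≈ 1.8393e+5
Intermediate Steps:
F(C) = 73/525 - C/525 (F(C) = (-73 + C)/(-525) = (-73 + C)*(-1/525) = 73/525 - C/525)
F(-41 - 1*(-40)) - 1*(-183933) = (73/525 - (-41 - 1*(-40))/525) - 1*(-183933) = (73/525 - (-41 + 40)/525) + 183933 = (73/525 - 1/525*(-1)) + 183933 = (73/525 + 1/525) + 183933 = 74/525 + 183933 = 96564899/525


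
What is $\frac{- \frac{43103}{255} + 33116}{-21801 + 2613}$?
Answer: $- \frac{8401477}{4892940} \approx -1.7171$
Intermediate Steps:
$\frac{- \frac{43103}{255} + 33116}{-21801 + 2613} = \frac{\left(-43103\right) \frac{1}{255} + 33116}{-19188} = \left(- \frac{43103}{255} + 33116\right) \left(- \frac{1}{19188}\right) = \frac{8401477}{255} \left(- \frac{1}{19188}\right) = - \frac{8401477}{4892940}$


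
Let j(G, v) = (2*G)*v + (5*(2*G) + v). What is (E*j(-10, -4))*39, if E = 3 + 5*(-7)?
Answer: 29952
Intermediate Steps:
E = -32 (E = 3 - 35 = -32)
j(G, v) = v + 10*G + 2*G*v (j(G, v) = 2*G*v + (10*G + v) = 2*G*v + (v + 10*G) = v + 10*G + 2*G*v)
(E*j(-10, -4))*39 = -32*(-4 + 10*(-10) + 2*(-10)*(-4))*39 = -32*(-4 - 100 + 80)*39 = -32*(-24)*39 = 768*39 = 29952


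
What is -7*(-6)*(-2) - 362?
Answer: -446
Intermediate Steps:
-7*(-6)*(-2) - 362 = 42*(-2) - 362 = -84 - 362 = -446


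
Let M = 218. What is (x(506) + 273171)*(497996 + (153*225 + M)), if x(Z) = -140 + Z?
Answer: 145696474143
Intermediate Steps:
(x(506) + 273171)*(497996 + (153*225 + M)) = ((-140 + 506) + 273171)*(497996 + (153*225 + 218)) = (366 + 273171)*(497996 + (34425 + 218)) = 273537*(497996 + 34643) = 273537*532639 = 145696474143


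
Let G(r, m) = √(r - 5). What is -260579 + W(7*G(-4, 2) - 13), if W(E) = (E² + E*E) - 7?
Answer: -261130 - 1092*I ≈ -2.6113e+5 - 1092.0*I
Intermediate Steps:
G(r, m) = √(-5 + r)
W(E) = -7 + 2*E² (W(E) = (E² + E²) - 7 = 2*E² - 7 = -7 + 2*E²)
-260579 + W(7*G(-4, 2) - 13) = -260579 + (-7 + 2*(7*√(-5 - 4) - 13)²) = -260579 + (-7 + 2*(7*√(-9) - 13)²) = -260579 + (-7 + 2*(7*(3*I) - 13)²) = -260579 + (-7 + 2*(21*I - 13)²) = -260579 + (-7 + 2*(-13 + 21*I)²) = -260586 + 2*(-13 + 21*I)²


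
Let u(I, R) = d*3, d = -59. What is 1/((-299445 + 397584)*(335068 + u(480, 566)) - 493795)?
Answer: 1/32865374054 ≈ 3.0427e-11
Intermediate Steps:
u(I, R) = -177 (u(I, R) = -59*3 = -177)
1/((-299445 + 397584)*(335068 + u(480, 566)) - 493795) = 1/((-299445 + 397584)*(335068 - 177) - 493795) = 1/(98139*334891 - 493795) = 1/(32865867849 - 493795) = 1/32865374054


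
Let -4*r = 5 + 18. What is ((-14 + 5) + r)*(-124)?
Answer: 1829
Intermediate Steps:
r = -23/4 (r = -(5 + 18)/4 = -¼*23 = -23/4 ≈ -5.7500)
((-14 + 5) + r)*(-124) = ((-14 + 5) - 23/4)*(-124) = (-9 - 23/4)*(-124) = -59/4*(-124) = 1829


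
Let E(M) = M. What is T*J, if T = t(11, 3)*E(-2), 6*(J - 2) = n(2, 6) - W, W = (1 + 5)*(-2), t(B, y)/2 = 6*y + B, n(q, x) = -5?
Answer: -1102/3 ≈ -367.33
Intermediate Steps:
t(B, y) = 2*B + 12*y (t(B, y) = 2*(6*y + B) = 2*(B + 6*y) = 2*B + 12*y)
W = -12 (W = 6*(-2) = -12)
J = 19/6 (J = 2 + (-5 - 1*(-12))/6 = 2 + (-5 + 12)/6 = 2 + (1/6)*7 = 2 + 7/6 = 19/6 ≈ 3.1667)
T = -116 (T = (2*11 + 12*3)*(-2) = (22 + 36)*(-2) = 58*(-2) = -116)
T*J = -116*19/6 = -1102/3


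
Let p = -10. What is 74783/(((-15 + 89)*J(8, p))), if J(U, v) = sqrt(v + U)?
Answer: -74783*I*sqrt(2)/148 ≈ -714.59*I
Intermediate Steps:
J(U, v) = sqrt(U + v)
74783/(((-15 + 89)*J(8, p))) = 74783/(((-15 + 89)*sqrt(8 - 10))) = 74783/((74*sqrt(-2))) = 74783/((74*(I*sqrt(2)))) = 74783/((74*I*sqrt(2))) = 74783*(-I*sqrt(2)/148) = -74783*I*sqrt(2)/148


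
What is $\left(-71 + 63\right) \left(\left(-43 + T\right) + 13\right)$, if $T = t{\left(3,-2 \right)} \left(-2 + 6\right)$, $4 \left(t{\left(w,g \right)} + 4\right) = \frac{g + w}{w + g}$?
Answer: $360$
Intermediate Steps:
$t{\left(w,g \right)} = - \frac{15}{4}$ ($t{\left(w,g \right)} = -4 + \frac{\left(g + w\right) \frac{1}{w + g}}{4} = -4 + \frac{\left(g + w\right) \frac{1}{g + w}}{4} = -4 + \frac{1}{4} \cdot 1 = -4 + \frac{1}{4} = - \frac{15}{4}$)
$T = -15$ ($T = - \frac{15 \left(-2 + 6\right)}{4} = \left(- \frac{15}{4}\right) 4 = -15$)
$\left(-71 + 63\right) \left(\left(-43 + T\right) + 13\right) = \left(-71 + 63\right) \left(\left(-43 - 15\right) + 13\right) = - 8 \left(-58 + 13\right) = \left(-8\right) \left(-45\right) = 360$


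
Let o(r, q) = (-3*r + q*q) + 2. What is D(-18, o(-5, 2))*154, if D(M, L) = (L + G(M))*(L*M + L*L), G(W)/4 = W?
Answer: -494802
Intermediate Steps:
G(W) = 4*W
o(r, q) = 2 + q² - 3*r (o(r, q) = (-3*r + q²) + 2 = (q² - 3*r) + 2 = 2 + q² - 3*r)
D(M, L) = (L + 4*M)*(L² + L*M) (D(M, L) = (L + 4*M)*(L*M + L*L) = (L + 4*M)*(L*M + L²) = (L + 4*M)*(L² + L*M))
D(-18, o(-5, 2))*154 = ((2 + 2² - 3*(-5))*((2 + 2² - 3*(-5))² + 4*(-18)² + 5*(2 + 2² - 3*(-5))*(-18)))*154 = ((2 + 4 + 15)*((2 + 4 + 15)² + 4*324 + 5*(2 + 4 + 15)*(-18)))*154 = (21*(21² + 1296 + 5*21*(-18)))*154 = (21*(441 + 1296 - 1890))*154 = (21*(-153))*154 = -3213*154 = -494802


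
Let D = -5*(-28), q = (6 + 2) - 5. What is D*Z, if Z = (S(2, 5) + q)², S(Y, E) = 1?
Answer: 2240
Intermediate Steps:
q = 3 (q = 8 - 5 = 3)
Z = 16 (Z = (1 + 3)² = 4² = 16)
D = 140
D*Z = 140*16 = 2240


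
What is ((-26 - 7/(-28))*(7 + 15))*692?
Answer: -392018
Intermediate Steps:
((-26 - 7/(-28))*(7 + 15))*692 = ((-26 - 7*(-1/28))*22)*692 = ((-26 + ¼)*22)*692 = -103/4*22*692 = -1133/2*692 = -392018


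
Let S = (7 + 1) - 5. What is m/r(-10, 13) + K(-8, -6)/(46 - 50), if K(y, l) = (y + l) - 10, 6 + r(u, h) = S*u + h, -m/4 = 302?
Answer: 1346/23 ≈ 58.522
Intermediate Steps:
m = -1208 (m = -4*302 = -1208)
S = 3 (S = 8 - 5 = 3)
r(u, h) = -6 + h + 3*u (r(u, h) = -6 + (3*u + h) = -6 + (h + 3*u) = -6 + h + 3*u)
K(y, l) = -10 + l + y (K(y, l) = (l + y) - 10 = -10 + l + y)
m/r(-10, 13) + K(-8, -6)/(46 - 50) = -1208/(-6 + 13 + 3*(-10)) + (-10 - 6 - 8)/(46 - 50) = -1208/(-6 + 13 - 30) - 24/(-4) = -1208/(-23) - 24*(-¼) = -1208*(-1/23) + 6 = 1208/23 + 6 = 1346/23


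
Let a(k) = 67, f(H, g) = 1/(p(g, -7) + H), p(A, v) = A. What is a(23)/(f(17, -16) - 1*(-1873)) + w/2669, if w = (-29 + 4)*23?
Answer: -898727/5001706 ≈ -0.17968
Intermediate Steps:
f(H, g) = 1/(H + g) (f(H, g) = 1/(g + H) = 1/(H + g))
w = -575 (w = -25*23 = -575)
a(23)/(f(17, -16) - 1*(-1873)) + w/2669 = 67/(1/(17 - 16) - 1*(-1873)) - 575/2669 = 67/(1/1 + 1873) - 575*1/2669 = 67/(1 + 1873) - 575/2669 = 67/1874 - 575/2669 = -898727/5001706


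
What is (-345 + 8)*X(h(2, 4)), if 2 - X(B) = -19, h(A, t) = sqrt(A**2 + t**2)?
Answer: -7077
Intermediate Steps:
X(B) = 21 (X(B) = 2 - 1*(-19) = 2 + 19 = 21)
(-345 + 8)*X(h(2, 4)) = (-345 + 8)*21 = -337*21 = -7077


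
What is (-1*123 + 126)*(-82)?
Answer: -246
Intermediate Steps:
(-1*123 + 126)*(-82) = (-123 + 126)*(-82) = 3*(-82) = -246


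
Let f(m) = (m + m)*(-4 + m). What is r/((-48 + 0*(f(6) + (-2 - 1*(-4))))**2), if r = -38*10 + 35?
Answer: -115/768 ≈ -0.14974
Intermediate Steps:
r = -345 (r = -380 + 35 = -345)
f(m) = 2*m*(-4 + m) (f(m) = (2*m)*(-4 + m) = 2*m*(-4 + m))
r/((-48 + 0*(f(6) + (-2 - 1*(-4))))**2) = -345/(-48 + 0*(2*6*(-4 + 6) + (-2 - 1*(-4))))**2 = -345/(-48 + 0*(2*6*2 + (-2 + 4)))**2 = -345/(-48 + 0*(24 + 2))**2 = -345/(-48 + 0*26)**2 = -345/(-48 + 0)**2 = -345/((-48)**2) = -345/2304 = -345*1/2304 = -115/768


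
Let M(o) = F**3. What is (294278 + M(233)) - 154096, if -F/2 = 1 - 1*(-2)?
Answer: 139966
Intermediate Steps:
F = -6 (F = -2*(1 - 1*(-2)) = -2*(1 + 2) = -2*3 = -6)
M(o) = -216 (M(o) = (-6)**3 = -216)
(294278 + M(233)) - 154096 = (294278 - 216) - 154096 = 294062 - 154096 = 139966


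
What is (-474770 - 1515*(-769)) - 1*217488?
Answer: 472777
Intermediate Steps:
(-474770 - 1515*(-769)) - 1*217488 = (-474770 - 1*(-1165035)) - 217488 = (-474770 + 1165035) - 217488 = 690265 - 217488 = 472777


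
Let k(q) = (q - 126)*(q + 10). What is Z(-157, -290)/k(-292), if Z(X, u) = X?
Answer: -157/117876 ≈ -0.0013319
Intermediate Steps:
k(q) = (-126 + q)*(10 + q)
Z(-157, -290)/k(-292) = -157/(-1260 + (-292)**2 - 116*(-292)) = -157/(-1260 + 85264 + 33872) = -157/117876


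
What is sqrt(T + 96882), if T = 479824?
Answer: sqrt(576706) ≈ 759.41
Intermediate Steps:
sqrt(T + 96882) = sqrt(479824 + 96882) = sqrt(576706)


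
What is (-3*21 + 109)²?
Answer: 2116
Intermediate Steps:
(-3*21 + 109)² = (-63 + 109)² = 46² = 2116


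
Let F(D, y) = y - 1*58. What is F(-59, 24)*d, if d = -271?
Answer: 9214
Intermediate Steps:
F(D, y) = -58 + y (F(D, y) = y - 58 = -58 + y)
F(-59, 24)*d = (-58 + 24)*(-271) = -34*(-271) = 9214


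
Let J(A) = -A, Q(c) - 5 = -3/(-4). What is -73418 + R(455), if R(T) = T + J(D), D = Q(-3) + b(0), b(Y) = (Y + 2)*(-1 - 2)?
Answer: -291851/4 ≈ -72963.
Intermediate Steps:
Q(c) = 23/4 (Q(c) = 5 - 3/(-4) = 5 - 3*(-¼) = 5 + ¾ = 23/4)
b(Y) = -6 - 3*Y (b(Y) = (2 + Y)*(-3) = -6 - 3*Y)
D = -¼ (D = 23/4 + (-6 - 3*0) = 23/4 + (-6 + 0) = 23/4 - 6 = -¼ ≈ -0.25000)
R(T) = ¼ + T (R(T) = T - 1*(-¼) = T + ¼ = ¼ + T)
-73418 + R(455) = -73418 + (¼ + 455) = -73418 + 1821/4 = -291851/4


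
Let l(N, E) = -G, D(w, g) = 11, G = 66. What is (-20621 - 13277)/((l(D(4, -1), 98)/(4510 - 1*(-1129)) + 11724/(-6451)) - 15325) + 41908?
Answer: 1374524180263214/32796879931 ≈ 41910.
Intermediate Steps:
l(N, E) = -66 (l(N, E) = -1*66 = -66)
(-20621 - 13277)/((l(D(4, -1), 98)/(4510 - 1*(-1129)) + 11724/(-6451)) - 15325) + 41908 = (-20621 - 13277)/((-66/(4510 - 1*(-1129)) + 11724/(-6451)) - 15325) + 41908 = -33898/((-66/(4510 + 1129) + 11724*(-1/6451)) - 15325) + 41908 = -33898/((-66/5639 - 11724/6451) - 15325) + 41908 = -33898/(-66537402/36377189 - 15325) + 41908 = -33898/(-557546958827/36377189) + 41908 = -33898*(-36377189/557546958827) + 41908 = 72536114866/32796879931 + 41908 = 1374524180263214/32796879931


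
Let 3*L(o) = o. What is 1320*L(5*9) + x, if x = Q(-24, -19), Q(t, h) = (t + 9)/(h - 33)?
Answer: 1029615/52 ≈ 19800.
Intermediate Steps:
L(o) = o/3
Q(t, h) = (9 + t)/(-33 + h)
x = 15/52 (x = (9 - 24)/(-33 - 19) = -15/(-52) = -1/52*(-15) = 15/52 ≈ 0.28846)
1320*L(5*9) + x = 1320*((5*9)/3) + 15/52 = 1320*((⅓)*45) + 15/52 = 1320*15 + 15/52 = 19800 + 15/52 = 1029615/52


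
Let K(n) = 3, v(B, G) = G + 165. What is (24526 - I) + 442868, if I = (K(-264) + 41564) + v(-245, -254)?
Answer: 425916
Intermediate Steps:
v(B, G) = 165 + G
I = 41478 (I = (3 + 41564) + (165 - 254) = 41567 - 89 = 41478)
(24526 - I) + 442868 = (24526 - 1*41478) + 442868 = (24526 - 41478) + 442868 = -16952 + 442868 = 425916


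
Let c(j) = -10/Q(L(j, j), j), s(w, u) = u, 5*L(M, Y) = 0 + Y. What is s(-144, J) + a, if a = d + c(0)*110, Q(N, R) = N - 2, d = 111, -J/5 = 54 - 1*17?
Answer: 476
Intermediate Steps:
L(M, Y) = Y/5 (L(M, Y) = (0 + Y)/5 = Y/5)
J = -185 (J = -5*(54 - 1*17) = -5*(54 - 17) = -5*37 = -185)
Q(N, R) = -2 + N
c(j) = -10/(-2 + j/5)
a = 661 (a = 111 - 50/(-10 + 0)*110 = 111 - 50/(-10)*110 = 111 - 50*(-⅒)*110 = 111 + 5*110 = 111 + 550 = 661)
s(-144, J) + a = -185 + 661 = 476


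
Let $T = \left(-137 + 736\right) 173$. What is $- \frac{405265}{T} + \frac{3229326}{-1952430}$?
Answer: $- \frac{187649484892}{33720743935} \approx -5.5648$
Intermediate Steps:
$T = 103627$ ($T = 599 \cdot 173 = 103627$)
$- \frac{405265}{T} + \frac{3229326}{-1952430} = - \frac{405265}{103627} + \frac{3229326}{-1952430} = \left(-405265\right) \frac{1}{103627} + 3229326 \left(- \frac{1}{1952430}\right) = - \frac{405265}{103627} - \frac{538221}{325405} = - \frac{187649484892}{33720743935}$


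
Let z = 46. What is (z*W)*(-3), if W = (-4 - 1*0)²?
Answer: -2208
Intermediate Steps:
W = 16 (W = (-4 + 0)² = (-4)² = 16)
(z*W)*(-3) = (46*16)*(-3) = 736*(-3) = -2208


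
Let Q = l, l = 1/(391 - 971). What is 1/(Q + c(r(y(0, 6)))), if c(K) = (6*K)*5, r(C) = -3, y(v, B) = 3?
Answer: -580/52201 ≈ -0.011111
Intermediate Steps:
l = -1/580 (l = 1/(-580) = -1/580 ≈ -0.0017241)
Q = -1/580 ≈ -0.0017241
c(K) = 30*K
1/(Q + c(r(y(0, 6)))) = 1/(-1/580 + 30*(-3)) = 1/(-1/580 - 90) = 1/(-52201/580) = -580/52201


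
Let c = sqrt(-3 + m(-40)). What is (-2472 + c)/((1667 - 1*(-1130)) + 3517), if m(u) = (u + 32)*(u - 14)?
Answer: -1236/3157 + sqrt(429)/6314 ≈ -0.38823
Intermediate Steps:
m(u) = (-14 + u)*(32 + u) (m(u) = (32 + u)*(-14 + u) = (-14 + u)*(32 + u))
c = sqrt(429) (c = sqrt(-3 + (-448 + (-40)**2 + 18*(-40))) = sqrt(-3 + (-448 + 1600 - 720)) = sqrt(-3 + 432) = sqrt(429) ≈ 20.712)
(-2472 + c)/((1667 - 1*(-1130)) + 3517) = (-2472 + sqrt(429))/((1667 - 1*(-1130)) + 3517) = (-2472 + sqrt(429))/((1667 + 1130) + 3517) = (-2472 + sqrt(429))/(2797 + 3517) = (-2472 + sqrt(429))/6314 = (-2472 + sqrt(429))*(1/6314) = -1236/3157 + sqrt(429)/6314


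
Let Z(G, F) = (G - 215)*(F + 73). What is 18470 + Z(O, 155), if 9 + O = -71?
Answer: -48790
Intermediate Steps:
O = -80 (O = -9 - 71 = -80)
Z(G, F) = (-215 + G)*(73 + F)
18470 + Z(O, 155) = 18470 + (-15695 - 215*155 + 73*(-80) + 155*(-80)) = 18470 + (-15695 - 33325 - 5840 - 12400) = 18470 - 67260 = -48790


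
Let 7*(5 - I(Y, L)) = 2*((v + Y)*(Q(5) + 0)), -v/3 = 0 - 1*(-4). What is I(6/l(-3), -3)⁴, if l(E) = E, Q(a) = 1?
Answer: 6561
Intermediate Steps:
v = -12 (v = -3*(0 - 1*(-4)) = -3*(0 + 4) = -3*4 = -12)
I(Y, L) = 59/7 - 2*Y/7 (I(Y, L) = 5 - 2*(-12 + Y)*(1 + 0)/7 = 5 - 2*(-12 + Y)*1/7 = 5 - 2*(-12 + Y)/7 = 5 - (-24 + 2*Y)/7 = 5 + (24/7 - 2*Y/7) = 59/7 - 2*Y/7)
I(6/l(-3), -3)⁴ = (59/7 - 12/(7*(-3)))⁴ = (59/7 - 12*(-1)/(7*3))⁴ = (59/7 - 2/7*(-2))⁴ = (59/7 + 4/7)⁴ = 9⁴ = 6561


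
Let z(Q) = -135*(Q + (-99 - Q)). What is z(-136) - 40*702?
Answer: -14715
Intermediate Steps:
z(Q) = 13365 (z(Q) = -135*(-99) = 13365)
z(-136) - 40*702 = 13365 - 40*702 = 13365 - 28080 = -14715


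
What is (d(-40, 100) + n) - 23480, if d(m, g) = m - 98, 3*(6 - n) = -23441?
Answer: -47395/3 ≈ -15798.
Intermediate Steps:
n = 23459/3 (n = 6 - ⅓*(-23441) = 6 + 23441/3 = 23459/3 ≈ 7819.7)
d(m, g) = -98 + m
(d(-40, 100) + n) - 23480 = ((-98 - 40) + 23459/3) - 23480 = (-138 + 23459/3) - 23480 = 23045/3 - 23480 = -47395/3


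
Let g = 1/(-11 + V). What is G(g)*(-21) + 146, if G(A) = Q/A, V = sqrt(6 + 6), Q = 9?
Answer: 2225 - 378*sqrt(3) ≈ 1570.3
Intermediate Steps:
V = 2*sqrt(3) (V = sqrt(12) = 2*sqrt(3) ≈ 3.4641)
g = 1/(-11 + 2*sqrt(3)) ≈ -0.13270
G(A) = 9/A
G(g)*(-21) + 146 = (9/(-11/109 - 2*sqrt(3)/109))*(-21) + 146 = -189/(-11/109 - 2*sqrt(3)/109) + 146 = 146 - 189/(-11/109 - 2*sqrt(3)/109)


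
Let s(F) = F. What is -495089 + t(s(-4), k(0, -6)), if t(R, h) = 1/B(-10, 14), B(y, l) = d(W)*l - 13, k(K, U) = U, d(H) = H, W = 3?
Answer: -14357580/29 ≈ -4.9509e+5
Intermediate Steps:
B(y, l) = -13 + 3*l (B(y, l) = 3*l - 13 = -13 + 3*l)
t(R, h) = 1/29 (t(R, h) = 1/(-13 + 3*14) = 1/(-13 + 42) = 1/29)
-495089 + t(s(-4), k(0, -6)) = -495089 + 1/29 = -14357580/29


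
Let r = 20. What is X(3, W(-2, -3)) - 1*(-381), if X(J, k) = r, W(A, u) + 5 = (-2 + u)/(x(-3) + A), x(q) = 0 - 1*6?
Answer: 401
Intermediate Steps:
x(q) = -6 (x(q) = 0 - 6 = -6)
W(A, u) = -5 + (-2 + u)/(-6 + A)
X(J, k) = 20
X(3, W(-2, -3)) - 1*(-381) = 20 - 1*(-381) = 20 + 381 = 401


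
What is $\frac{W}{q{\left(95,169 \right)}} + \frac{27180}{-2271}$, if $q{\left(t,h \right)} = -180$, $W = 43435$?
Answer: $- \frac{6902219}{27252} \approx -253.27$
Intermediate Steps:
$\frac{W}{q{\left(95,169 \right)}} + \frac{27180}{-2271} = \frac{43435}{-180} + \frac{27180}{-2271} = 43435 \left(- \frac{1}{180}\right) + 27180 \left(- \frac{1}{2271}\right) = - \frac{8687}{36} - \frac{9060}{757} = - \frac{6902219}{27252}$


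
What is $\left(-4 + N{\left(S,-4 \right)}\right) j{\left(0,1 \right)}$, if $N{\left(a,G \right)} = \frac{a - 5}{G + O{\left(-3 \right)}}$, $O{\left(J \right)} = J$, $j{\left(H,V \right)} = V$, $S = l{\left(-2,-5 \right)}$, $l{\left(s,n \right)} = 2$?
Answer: $- \frac{25}{7} \approx -3.5714$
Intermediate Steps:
$S = 2$
$N{\left(a,G \right)} = \frac{-5 + a}{-3 + G}$ ($N{\left(a,G \right)} = \frac{a - 5}{G - 3} = \frac{-5 + a}{-3 + G}$)
$\left(-4 + N{\left(S,-4 \right)}\right) j{\left(0,1 \right)} = \left(-4 + \frac{-5 + 2}{-3 - 4}\right) 1 = \left(-4 + \frac{1}{-7} \left(-3\right)\right) 1 = \left(-4 - - \frac{3}{7}\right) 1 = \left(-4 + \frac{3}{7}\right) 1 = \left(- \frac{25}{7}\right) 1 = - \frac{25}{7}$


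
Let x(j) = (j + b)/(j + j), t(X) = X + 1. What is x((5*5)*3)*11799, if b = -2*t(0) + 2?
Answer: 11799/2 ≈ 5899.5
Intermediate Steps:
t(X) = 1 + X
b = 0 (b = -2*(1 + 0) + 2 = -2*1 + 2 = -2 + 2 = 0)
x(j) = ½ (x(j) = (j + 0)/(j + j) = j/((2*j)) = j*(1/(2*j)) = ½)
x((5*5)*3)*11799 = (½)*11799 = 11799/2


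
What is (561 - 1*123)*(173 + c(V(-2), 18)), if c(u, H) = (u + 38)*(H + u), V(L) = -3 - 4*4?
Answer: 67452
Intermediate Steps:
V(L) = -19 (V(L) = -3 - 16 = -19)
c(u, H) = (38 + u)*(H + u)
(561 - 1*123)*(173 + c(V(-2), 18)) = (561 - 1*123)*(173 + ((-19)² + 38*18 + 38*(-19) + 18*(-19))) = (561 - 123)*(173 + (361 + 684 - 722 - 342)) = 438*(173 - 19) = 438*154 = 67452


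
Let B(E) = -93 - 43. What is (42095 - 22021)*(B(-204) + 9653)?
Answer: 191044258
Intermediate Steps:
B(E) = -136
(42095 - 22021)*(B(-204) + 9653) = (42095 - 22021)*(-136 + 9653) = 20074*9517 = 191044258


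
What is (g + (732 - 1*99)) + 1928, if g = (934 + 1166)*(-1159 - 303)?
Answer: -3067639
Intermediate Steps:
g = -3070200 (g = 2100*(-1462) = -3070200)
(g + (732 - 1*99)) + 1928 = (-3070200 + (732 - 1*99)) + 1928 = (-3070200 + (732 - 99)) + 1928 = (-3070200 + 633) + 1928 = -3069567 + 1928 = -3067639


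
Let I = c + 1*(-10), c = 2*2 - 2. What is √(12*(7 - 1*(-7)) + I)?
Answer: 4*√10 ≈ 12.649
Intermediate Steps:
c = 2 (c = 4 - 2 = 2)
I = -8 (I = 2 + 1*(-10) = 2 - 10 = -8)
√(12*(7 - 1*(-7)) + I) = √(12*(7 - 1*(-7)) - 8) = √(12*(7 + 7) - 8) = √(12*14 - 8) = √(168 - 8) = √160 = 4*√10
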